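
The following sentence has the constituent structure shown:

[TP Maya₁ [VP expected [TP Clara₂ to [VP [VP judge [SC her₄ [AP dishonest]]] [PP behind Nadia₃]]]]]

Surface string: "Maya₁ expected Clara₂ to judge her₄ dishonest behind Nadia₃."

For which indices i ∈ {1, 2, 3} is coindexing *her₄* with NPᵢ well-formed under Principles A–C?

{1, 3}

*her* is a pronoun, so Principle B applies: it must be free in its binding domain.
Binding domain of *her₄*: the embedded TP, whose subject is Clara₂.
*Maya₁* c-commands the pronoun but from outside its binding domain, and is not c-commanded by it → coindexation permitted.
*Clara₂* c-commands the pronoun within its binding domain → coindexation would violate Principle B.
*Nadia₃* and the pronoun do not c-command one another → neither Principle B nor Principle C is at stake; coindexation permitted.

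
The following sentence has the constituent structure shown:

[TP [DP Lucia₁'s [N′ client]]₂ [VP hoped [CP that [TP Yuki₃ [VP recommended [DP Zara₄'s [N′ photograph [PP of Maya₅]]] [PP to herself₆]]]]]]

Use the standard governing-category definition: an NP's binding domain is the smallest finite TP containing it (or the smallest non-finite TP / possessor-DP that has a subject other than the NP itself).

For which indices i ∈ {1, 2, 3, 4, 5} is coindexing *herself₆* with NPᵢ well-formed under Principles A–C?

{3}

*herself* is an anaphor, so Principle A applies: it must be bound in its binding domain.
Binding domain of *herself₆*: the embedded TP, whose subject is Yuki₃.
*Lucia₁* does not c-command the anaphor → cannot bind it.
*[Lucia₁'s client]₂* c-commands the anaphor but is outside its binding domain → cannot satisfy Principle A.
*Yuki₃* c-commands the anaphor within its binding domain → licit binder.
*Zara₄* does not c-command the anaphor → cannot bind it.
*Maya₅* does not c-command the anaphor → cannot bind it.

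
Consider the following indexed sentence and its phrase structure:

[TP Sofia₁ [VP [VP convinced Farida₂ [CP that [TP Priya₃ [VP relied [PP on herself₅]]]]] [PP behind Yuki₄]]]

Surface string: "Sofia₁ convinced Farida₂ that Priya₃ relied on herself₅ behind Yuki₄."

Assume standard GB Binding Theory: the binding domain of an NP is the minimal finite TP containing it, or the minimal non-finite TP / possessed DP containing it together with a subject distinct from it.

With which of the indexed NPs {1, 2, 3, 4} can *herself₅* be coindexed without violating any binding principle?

{3}

*herself* is an anaphor, so Principle A applies: it must be bound in its binding domain.
Binding domain of *herself₅*: the embedded TP, whose subject is Priya₃.
*Sofia₁* c-commands the anaphor but is outside its binding domain → cannot satisfy Principle A.
*Farida₂* c-commands the anaphor but is outside its binding domain → cannot satisfy Principle A.
*Priya₃* c-commands the anaphor within its binding domain → licit binder.
*Yuki₄* does not c-command the anaphor → cannot bind it.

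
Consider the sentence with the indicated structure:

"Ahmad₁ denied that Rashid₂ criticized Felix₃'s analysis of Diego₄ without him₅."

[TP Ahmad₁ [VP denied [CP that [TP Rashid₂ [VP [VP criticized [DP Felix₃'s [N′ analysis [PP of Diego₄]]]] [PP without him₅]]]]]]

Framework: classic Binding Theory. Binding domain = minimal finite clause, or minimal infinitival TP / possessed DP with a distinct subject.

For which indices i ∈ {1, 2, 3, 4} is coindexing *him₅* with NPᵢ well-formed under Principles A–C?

*him* is a pronoun, so Principle B applies: it must be free in its binding domain.
Binding domain of *him₅*: the embedded TP, whose subject is Rashid₂.
*Ahmad₁* c-commands the pronoun but from outside its binding domain, and is not c-commanded by it → coindexation permitted.
*Rashid₂* c-commands the pronoun within its binding domain → coindexation would violate Principle B.
*Felix₃* and the pronoun do not c-command one another → neither Principle B nor Principle C is at stake; coindexation permitted.
*Diego₄* and the pronoun do not c-command one another → neither Principle B nor Principle C is at stake; coindexation permitted.

{1, 3, 4}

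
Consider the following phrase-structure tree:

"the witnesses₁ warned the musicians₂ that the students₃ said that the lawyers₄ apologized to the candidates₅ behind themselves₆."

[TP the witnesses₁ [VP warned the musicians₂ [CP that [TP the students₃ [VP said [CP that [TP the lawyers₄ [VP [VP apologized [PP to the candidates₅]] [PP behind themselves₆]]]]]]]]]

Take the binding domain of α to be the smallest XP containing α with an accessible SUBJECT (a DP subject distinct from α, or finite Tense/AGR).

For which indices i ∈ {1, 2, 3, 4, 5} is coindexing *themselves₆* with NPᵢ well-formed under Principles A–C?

{4}

*themselves* is an anaphor, so Principle A applies: it must be bound in its binding domain.
Binding domain of *themselves₆*: the embedded TP, whose subject is the lawyers₄.
*the witnesses₁* c-commands the anaphor but is outside its binding domain → cannot satisfy Principle A.
*the musicians₂* c-commands the anaphor but is outside its binding domain → cannot satisfy Principle A.
*the students₃* c-commands the anaphor but is outside its binding domain → cannot satisfy Principle A.
*the lawyers₄* c-commands the anaphor within its binding domain → licit binder.
*the candidates₅* does not c-command the anaphor → cannot bind it.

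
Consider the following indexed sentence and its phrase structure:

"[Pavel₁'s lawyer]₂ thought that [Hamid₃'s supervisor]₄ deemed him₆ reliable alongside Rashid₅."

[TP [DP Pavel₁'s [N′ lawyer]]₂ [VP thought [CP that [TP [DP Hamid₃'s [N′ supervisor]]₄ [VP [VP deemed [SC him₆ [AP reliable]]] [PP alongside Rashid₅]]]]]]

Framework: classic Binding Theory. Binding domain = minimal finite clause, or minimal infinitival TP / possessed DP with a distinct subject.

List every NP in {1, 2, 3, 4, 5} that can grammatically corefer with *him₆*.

*him* is a pronoun, so Principle B applies: it must be free in its binding domain.
Binding domain of *him₆*: the embedded TP, whose subject is [Hamid₃'s supervisor]₄.
*Pavel₁* and the pronoun do not c-command one another → neither Principle B nor Principle C is at stake; coindexation permitted.
*[Pavel₁'s lawyer]₂* c-commands the pronoun but from outside its binding domain, and is not c-commanded by it → coindexation permitted.
*Hamid₃* and the pronoun do not c-command one another → neither Principle B nor Principle C is at stake; coindexation permitted.
*[Hamid₃'s supervisor]₄* c-commands the pronoun within its binding domain → coindexation would violate Principle B.
*Rashid₅* and the pronoun do not c-command one another → neither Principle B nor Principle C is at stake; coindexation permitted.

{1, 2, 3, 5}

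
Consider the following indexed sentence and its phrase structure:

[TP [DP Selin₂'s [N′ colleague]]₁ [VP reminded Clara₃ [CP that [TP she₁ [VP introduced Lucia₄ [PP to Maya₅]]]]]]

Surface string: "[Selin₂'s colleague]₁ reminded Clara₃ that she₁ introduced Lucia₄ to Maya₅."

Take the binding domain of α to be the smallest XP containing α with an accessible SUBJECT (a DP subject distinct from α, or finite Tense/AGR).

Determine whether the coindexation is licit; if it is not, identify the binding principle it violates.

The two coindexed NPs are *[Selin₂'s colleague]₁* and *she₁*.
*she₁* is a pronoun; nothing c-commands it within its binding domain (the embedded TP.), so Principle B holds trivially.
*[Selin₂'s colleague]₁* is an R-expression; *she₁* does not c-command it, and no other NP shares its index, so Principle C is satisfied.
All principles are respected.

grammatical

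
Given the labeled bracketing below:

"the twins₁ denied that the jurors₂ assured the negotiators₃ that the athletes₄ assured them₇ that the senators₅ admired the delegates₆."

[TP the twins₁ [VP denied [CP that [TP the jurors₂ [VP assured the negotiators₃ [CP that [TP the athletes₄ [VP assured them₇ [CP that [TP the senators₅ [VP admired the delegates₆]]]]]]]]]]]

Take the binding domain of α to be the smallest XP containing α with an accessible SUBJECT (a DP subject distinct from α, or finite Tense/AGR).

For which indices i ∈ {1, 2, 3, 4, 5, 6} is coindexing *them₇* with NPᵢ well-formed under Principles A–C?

{1, 2, 3}

*them* is a pronoun, so Principle B applies: it must be free in its binding domain.
Binding domain of *them₇*: the embedded TP, whose subject is the athletes₄.
*the twins₁* c-commands the pronoun but from outside its binding domain, and is not c-commanded by it → coindexation permitted.
*the jurors₂* c-commands the pronoun but from outside its binding domain, and is not c-commanded by it → coindexation permitted.
*the negotiators₃* c-commands the pronoun but from outside its binding domain, and is not c-commanded by it → coindexation permitted.
*the athletes₄* c-commands the pronoun within its binding domain → coindexation would violate Principle B.
*the senators₅*: the pronoun c-commands this R-expression → coindexation would violate Principle C on *the senators₅*.
*the delegates₆*: the pronoun c-commands this R-expression → coindexation would violate Principle C on *the delegates₆*.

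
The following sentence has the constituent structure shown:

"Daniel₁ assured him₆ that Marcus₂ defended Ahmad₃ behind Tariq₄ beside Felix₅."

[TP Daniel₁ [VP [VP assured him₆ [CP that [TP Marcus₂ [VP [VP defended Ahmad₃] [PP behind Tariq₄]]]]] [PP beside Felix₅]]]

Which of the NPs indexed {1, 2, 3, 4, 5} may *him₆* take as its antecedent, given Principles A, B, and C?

*him* is a pronoun, so Principle B applies: it must be free in its binding domain.
Binding domain of *him₆*: the matrix TP, whose subject is Daniel₁.
*Daniel₁* c-commands the pronoun within its binding domain → coindexation would violate Principle B.
*Marcus₂*: the pronoun c-commands this R-expression → coindexation would violate Principle C on *Marcus₂*.
*Ahmad₃*: the pronoun c-commands this R-expression → coindexation would violate Principle C on *Ahmad₃*.
*Tariq₄*: the pronoun c-commands this R-expression → coindexation would violate Principle C on *Tariq₄*.
*Felix₅* and the pronoun do not c-command one another → neither Principle B nor Principle C is at stake; coindexation permitted.

{5}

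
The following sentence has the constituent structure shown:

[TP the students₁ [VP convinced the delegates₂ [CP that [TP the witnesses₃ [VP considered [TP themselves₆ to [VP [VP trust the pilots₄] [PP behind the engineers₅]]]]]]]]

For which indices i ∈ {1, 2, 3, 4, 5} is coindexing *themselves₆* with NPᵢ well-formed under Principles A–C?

{3}

*themselves* is an anaphor, so Principle A applies: it must be bound in its binding domain.
Binding domain of *themselves₆*: the embedded TP, whose subject is the witnesses₃.
*the students₁* c-commands the anaphor but is outside its binding domain → cannot satisfy Principle A.
*the delegates₂* c-commands the anaphor but is outside its binding domain → cannot satisfy Principle A.
*the witnesses₃* c-commands the anaphor within its binding domain → licit binder.
*the pilots₄* does not c-command the anaphor → cannot bind it.
*the engineers₅* does not c-command the anaphor → cannot bind it.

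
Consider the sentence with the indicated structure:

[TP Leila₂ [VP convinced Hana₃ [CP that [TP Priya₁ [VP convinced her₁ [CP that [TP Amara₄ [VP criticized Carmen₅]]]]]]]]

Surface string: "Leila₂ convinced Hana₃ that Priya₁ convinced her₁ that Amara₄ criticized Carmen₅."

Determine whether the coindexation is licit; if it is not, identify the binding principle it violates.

The two coindexed NPs are *Priya₁* and *her₁*.
*her₁* is a pronoun. Its binding domain is the embedded TP, whose subject is Priya₁.
*Priya₁* c-commands it within that domain and carries the same index.
The pronoun is locally bound → Principle B violation.

Principle B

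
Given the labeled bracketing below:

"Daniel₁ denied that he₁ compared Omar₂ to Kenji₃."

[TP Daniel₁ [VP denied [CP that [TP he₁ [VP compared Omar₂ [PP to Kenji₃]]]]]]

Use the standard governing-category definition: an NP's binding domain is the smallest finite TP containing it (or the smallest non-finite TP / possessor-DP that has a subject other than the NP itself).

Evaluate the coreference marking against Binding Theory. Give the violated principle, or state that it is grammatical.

The two coindexed NPs are *Daniel₁* and *he₁*.
*he₁* is a pronoun; nothing c-commands it within its binding domain (the embedded TP.), so Principle B holds trivially.
*Daniel₁* is an R-expression; *he₁* does not c-command it, and no other NP shares its index, so Principle C is satisfied.
All principles are respected.

grammatical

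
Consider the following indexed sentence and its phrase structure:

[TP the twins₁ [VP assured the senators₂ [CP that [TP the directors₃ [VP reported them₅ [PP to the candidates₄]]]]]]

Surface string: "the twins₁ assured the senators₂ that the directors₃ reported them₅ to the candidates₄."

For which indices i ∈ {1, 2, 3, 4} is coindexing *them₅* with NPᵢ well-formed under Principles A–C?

{1, 2}

*them* is a pronoun, so Principle B applies: it must be free in its binding domain.
Binding domain of *them₅*: the embedded TP, whose subject is the directors₃.
*the twins₁* c-commands the pronoun but from outside its binding domain, and is not c-commanded by it → coindexation permitted.
*the senators₂* c-commands the pronoun but from outside its binding domain, and is not c-commanded by it → coindexation permitted.
*the directors₃* c-commands the pronoun within its binding domain → coindexation would violate Principle B.
*the candidates₄*: the pronoun c-commands this R-expression → coindexation would violate Principle C on *the candidates₄*.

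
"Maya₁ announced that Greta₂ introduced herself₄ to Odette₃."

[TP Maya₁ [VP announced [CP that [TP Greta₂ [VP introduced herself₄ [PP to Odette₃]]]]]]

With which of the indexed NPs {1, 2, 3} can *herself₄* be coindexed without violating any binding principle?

*herself* is an anaphor, so Principle A applies: it must be bound in its binding domain.
Binding domain of *herself₄*: the embedded TP, whose subject is Greta₂.
*Maya₁* c-commands the anaphor but is outside its binding domain → cannot satisfy Principle A.
*Greta₂* c-commands the anaphor within its binding domain → licit binder.
*Odette₃* does not c-command the anaphor → cannot bind it.

{2}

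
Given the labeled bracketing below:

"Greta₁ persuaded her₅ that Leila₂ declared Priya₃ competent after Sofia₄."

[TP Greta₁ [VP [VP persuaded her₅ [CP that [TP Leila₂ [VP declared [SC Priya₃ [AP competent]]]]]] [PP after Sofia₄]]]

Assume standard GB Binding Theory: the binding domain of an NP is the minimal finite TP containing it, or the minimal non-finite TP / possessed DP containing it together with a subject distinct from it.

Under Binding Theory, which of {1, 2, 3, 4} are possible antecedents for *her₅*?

*her* is a pronoun, so Principle B applies: it must be free in its binding domain.
Binding domain of *her₅*: the matrix TP, whose subject is Greta₁.
*Greta₁* c-commands the pronoun within its binding domain → coindexation would violate Principle B.
*Leila₂*: the pronoun c-commands this R-expression → coindexation would violate Principle C on *Leila₂*.
*Priya₃*: the pronoun c-commands this R-expression → coindexation would violate Principle C on *Priya₃*.
*Sofia₄* and the pronoun do not c-command one another → neither Principle B nor Principle C is at stake; coindexation permitted.

{4}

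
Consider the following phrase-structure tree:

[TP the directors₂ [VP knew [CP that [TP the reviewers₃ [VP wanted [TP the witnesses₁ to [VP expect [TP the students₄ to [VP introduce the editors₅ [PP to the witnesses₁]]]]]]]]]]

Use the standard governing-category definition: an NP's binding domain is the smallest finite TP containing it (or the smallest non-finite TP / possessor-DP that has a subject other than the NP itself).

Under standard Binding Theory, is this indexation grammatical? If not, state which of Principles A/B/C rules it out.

Principle C

The two coindexed NPs are *the witnesses₁* (the higher occurrence) and *the witnesses₁* (the lower occurrence).
*the witnesses₁* (the lower occurrence) is an R-expression. Principle C requires it to be free everywhere.
*the witnesses₁* (the higher occurrence) c-commands it and carries the same index.
The R-expression is bound → Principle C violation.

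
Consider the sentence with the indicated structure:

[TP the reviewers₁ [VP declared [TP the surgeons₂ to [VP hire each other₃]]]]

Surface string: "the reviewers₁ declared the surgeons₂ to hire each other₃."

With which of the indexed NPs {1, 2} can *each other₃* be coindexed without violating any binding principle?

*each other* is an anaphor, so Principle A applies: it must be bound in its binding domain.
Binding domain of *each other₃*: the embedded TP, whose subject is the surgeons₂.
*the reviewers₁* c-commands the anaphor but is outside its binding domain → cannot satisfy Principle A.
*the surgeons₂* c-commands the anaphor within its binding domain → licit binder.

{2}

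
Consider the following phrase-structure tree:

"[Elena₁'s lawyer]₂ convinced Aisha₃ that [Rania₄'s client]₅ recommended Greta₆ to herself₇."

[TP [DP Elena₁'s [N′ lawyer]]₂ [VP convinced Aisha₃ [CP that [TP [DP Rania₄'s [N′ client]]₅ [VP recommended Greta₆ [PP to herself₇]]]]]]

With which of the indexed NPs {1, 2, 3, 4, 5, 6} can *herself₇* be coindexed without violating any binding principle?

*herself* is an anaphor, so Principle A applies: it must be bound in its binding domain.
Binding domain of *herself₇*: the embedded TP, whose subject is [Rania₄'s client]₅.
*Elena₁* does not c-command the anaphor → cannot bind it.
*[Elena₁'s lawyer]₂* c-commands the anaphor but is outside its binding domain → cannot satisfy Principle A.
*Aisha₃* c-commands the anaphor but is outside its binding domain → cannot satisfy Principle A.
*Rania₄* does not c-command the anaphor → cannot bind it.
*[Rania₄'s client]₅* c-commands the anaphor within its binding domain → licit binder.
*Greta₆* c-commands the anaphor within its binding domain → licit binder.

{5, 6}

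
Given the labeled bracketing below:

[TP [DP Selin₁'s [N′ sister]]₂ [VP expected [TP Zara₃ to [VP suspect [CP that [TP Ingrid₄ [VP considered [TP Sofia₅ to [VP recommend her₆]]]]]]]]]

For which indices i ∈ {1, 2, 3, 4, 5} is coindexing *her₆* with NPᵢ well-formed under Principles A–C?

*her* is a pronoun, so Principle B applies: it must be free in its binding domain.
Binding domain of *her₆*: the embedded TP, whose subject is Sofia₅.
*Selin₁* and the pronoun do not c-command one another → neither Principle B nor Principle C is at stake; coindexation permitted.
*[Selin₁'s sister]₂* c-commands the pronoun but from outside its binding domain, and is not c-commanded by it → coindexation permitted.
*Zara₃* c-commands the pronoun but from outside its binding domain, and is not c-commanded by it → coindexation permitted.
*Ingrid₄* c-commands the pronoun but from outside its binding domain, and is not c-commanded by it → coindexation permitted.
*Sofia₅* c-commands the pronoun within its binding domain → coindexation would violate Principle B.

{1, 2, 3, 4}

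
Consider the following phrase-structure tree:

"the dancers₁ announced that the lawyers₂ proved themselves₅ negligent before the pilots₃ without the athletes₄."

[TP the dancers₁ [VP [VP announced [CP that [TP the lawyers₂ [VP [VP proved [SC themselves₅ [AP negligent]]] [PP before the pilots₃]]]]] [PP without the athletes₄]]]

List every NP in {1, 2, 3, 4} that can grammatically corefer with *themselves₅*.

*themselves* is an anaphor, so Principle A applies: it must be bound in its binding domain.
Binding domain of *themselves₅*: the embedded TP, whose subject is the lawyers₂.
*the dancers₁* c-commands the anaphor but is outside its binding domain → cannot satisfy Principle A.
*the lawyers₂* c-commands the anaphor within its binding domain → licit binder.
*the pilots₃* does not c-command the anaphor → cannot bind it.
*the athletes₄* does not c-command the anaphor → cannot bind it.

{2}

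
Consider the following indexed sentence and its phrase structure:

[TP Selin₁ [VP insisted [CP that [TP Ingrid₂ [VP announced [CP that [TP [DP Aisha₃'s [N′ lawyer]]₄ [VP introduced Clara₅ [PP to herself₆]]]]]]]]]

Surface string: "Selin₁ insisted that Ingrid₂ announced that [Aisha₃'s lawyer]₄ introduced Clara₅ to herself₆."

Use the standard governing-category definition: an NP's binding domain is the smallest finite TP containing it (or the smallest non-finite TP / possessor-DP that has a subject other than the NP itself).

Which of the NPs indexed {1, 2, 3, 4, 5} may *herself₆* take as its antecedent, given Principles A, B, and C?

*herself* is an anaphor, so Principle A applies: it must be bound in its binding domain.
Binding domain of *herself₆*: the embedded TP, whose subject is [Aisha₃'s lawyer]₄.
*Selin₁* c-commands the anaphor but is outside its binding domain → cannot satisfy Principle A.
*Ingrid₂* c-commands the anaphor but is outside its binding domain → cannot satisfy Principle A.
*Aisha₃* does not c-command the anaphor → cannot bind it.
*[Aisha₃'s lawyer]₄* c-commands the anaphor within its binding domain → licit binder.
*Clara₅* c-commands the anaphor within its binding domain → licit binder.

{4, 5}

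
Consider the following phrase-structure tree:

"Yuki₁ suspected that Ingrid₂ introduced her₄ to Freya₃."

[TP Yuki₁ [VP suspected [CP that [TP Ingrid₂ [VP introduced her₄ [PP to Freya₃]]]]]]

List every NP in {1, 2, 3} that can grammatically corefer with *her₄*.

*her* is a pronoun, so Principle B applies: it must be free in its binding domain.
Binding domain of *her₄*: the embedded TP, whose subject is Ingrid₂.
*Yuki₁* c-commands the pronoun but from outside its binding domain, and is not c-commanded by it → coindexation permitted.
*Ingrid₂* c-commands the pronoun within its binding domain → coindexation would violate Principle B.
*Freya₃*: the pronoun c-commands this R-expression → coindexation would violate Principle C on *Freya₃*.

{1}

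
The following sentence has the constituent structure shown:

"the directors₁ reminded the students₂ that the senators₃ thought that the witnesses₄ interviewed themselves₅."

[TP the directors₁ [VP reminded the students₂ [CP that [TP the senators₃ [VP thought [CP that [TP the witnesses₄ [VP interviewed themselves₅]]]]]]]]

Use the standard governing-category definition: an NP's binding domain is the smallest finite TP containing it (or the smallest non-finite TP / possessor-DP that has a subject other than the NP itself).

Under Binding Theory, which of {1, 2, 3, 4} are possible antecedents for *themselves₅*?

*themselves* is an anaphor, so Principle A applies: it must be bound in its binding domain.
Binding domain of *themselves₅*: the embedded TP, whose subject is the witnesses₄.
*the directors₁* c-commands the anaphor but is outside its binding domain → cannot satisfy Principle A.
*the students₂* c-commands the anaphor but is outside its binding domain → cannot satisfy Principle A.
*the senators₃* c-commands the anaphor but is outside its binding domain → cannot satisfy Principle A.
*the witnesses₄* c-commands the anaphor within its binding domain → licit binder.

{4}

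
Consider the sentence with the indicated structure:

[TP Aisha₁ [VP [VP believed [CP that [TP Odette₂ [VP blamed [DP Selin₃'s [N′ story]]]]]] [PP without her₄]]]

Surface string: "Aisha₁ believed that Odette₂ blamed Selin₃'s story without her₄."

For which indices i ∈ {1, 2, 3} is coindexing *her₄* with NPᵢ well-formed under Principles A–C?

*her* is a pronoun, so Principle B applies: it must be free in its binding domain.
Binding domain of *her₄*: the matrix TP, whose subject is Aisha₁.
*Aisha₁* c-commands the pronoun within its binding domain → coindexation would violate Principle B.
*Odette₂* and the pronoun do not c-command one another → neither Principle B nor Principle C is at stake; coindexation permitted.
*Selin₃* and the pronoun do not c-command one another → neither Principle B nor Principle C is at stake; coindexation permitted.

{2, 3}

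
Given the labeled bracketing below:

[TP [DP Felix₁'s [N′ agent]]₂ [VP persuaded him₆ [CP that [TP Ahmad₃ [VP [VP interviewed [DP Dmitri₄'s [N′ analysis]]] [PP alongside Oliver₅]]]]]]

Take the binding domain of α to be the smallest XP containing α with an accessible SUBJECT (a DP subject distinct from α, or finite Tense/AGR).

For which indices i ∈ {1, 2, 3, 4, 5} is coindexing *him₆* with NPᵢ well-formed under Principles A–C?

{1}

*him* is a pronoun, so Principle B applies: it must be free in its binding domain.
Binding domain of *him₆*: the matrix TP, whose subject is [Felix₁'s agent]₂.
*Felix₁* and the pronoun do not c-command one another → neither Principle B nor Principle C is at stake; coindexation permitted.
*[Felix₁'s agent]₂* c-commands the pronoun within its binding domain → coindexation would violate Principle B.
*Ahmad₃*: the pronoun c-commands this R-expression → coindexation would violate Principle C on *Ahmad₃*.
*Dmitri₄*: the pronoun c-commands this R-expression → coindexation would violate Principle C on *Dmitri₄*.
*Oliver₅*: the pronoun c-commands this R-expression → coindexation would violate Principle C on *Oliver₅*.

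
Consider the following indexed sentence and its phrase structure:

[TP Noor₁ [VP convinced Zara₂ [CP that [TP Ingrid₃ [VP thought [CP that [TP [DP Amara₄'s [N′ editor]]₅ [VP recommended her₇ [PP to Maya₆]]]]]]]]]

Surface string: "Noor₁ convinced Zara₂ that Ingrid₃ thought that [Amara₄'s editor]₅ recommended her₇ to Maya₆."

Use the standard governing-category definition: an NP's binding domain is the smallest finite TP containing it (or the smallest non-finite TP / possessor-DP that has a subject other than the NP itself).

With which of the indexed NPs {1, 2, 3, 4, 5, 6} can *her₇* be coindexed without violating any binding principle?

{1, 2, 3, 4}

*her* is a pronoun, so Principle B applies: it must be free in its binding domain.
Binding domain of *her₇*: the embedded TP, whose subject is [Amara₄'s editor]₅.
*Noor₁* c-commands the pronoun but from outside its binding domain, and is not c-commanded by it → coindexation permitted.
*Zara₂* c-commands the pronoun but from outside its binding domain, and is not c-commanded by it → coindexation permitted.
*Ingrid₃* c-commands the pronoun but from outside its binding domain, and is not c-commanded by it → coindexation permitted.
*Amara₄* and the pronoun do not c-command one another → neither Principle B nor Principle C is at stake; coindexation permitted.
*[Amara₄'s editor]₅* c-commands the pronoun within its binding domain → coindexation would violate Principle B.
*Maya₆*: the pronoun c-commands this R-expression → coindexation would violate Principle C on *Maya₆*.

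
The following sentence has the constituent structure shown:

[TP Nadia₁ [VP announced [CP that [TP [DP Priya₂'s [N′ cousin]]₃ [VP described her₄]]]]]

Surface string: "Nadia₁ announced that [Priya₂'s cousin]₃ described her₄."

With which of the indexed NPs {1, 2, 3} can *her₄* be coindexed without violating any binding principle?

{1, 2}

*her* is a pronoun, so Principle B applies: it must be free in its binding domain.
Binding domain of *her₄*: the embedded TP, whose subject is [Priya₂'s cousin]₃.
*Nadia₁* c-commands the pronoun but from outside its binding domain, and is not c-commanded by it → coindexation permitted.
*Priya₂* and the pronoun do not c-command one another → neither Principle B nor Principle C is at stake; coindexation permitted.
*[Priya₂'s cousin]₃* c-commands the pronoun within its binding domain → coindexation would violate Principle B.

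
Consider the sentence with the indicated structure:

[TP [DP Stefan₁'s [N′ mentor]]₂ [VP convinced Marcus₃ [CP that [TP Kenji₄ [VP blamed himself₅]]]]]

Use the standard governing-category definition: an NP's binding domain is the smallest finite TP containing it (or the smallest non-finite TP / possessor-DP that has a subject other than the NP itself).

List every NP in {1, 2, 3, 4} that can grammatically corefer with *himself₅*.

{4}

*himself* is an anaphor, so Principle A applies: it must be bound in its binding domain.
Binding domain of *himself₅*: the embedded TP, whose subject is Kenji₄.
*Stefan₁* does not c-command the anaphor → cannot bind it.
*[Stefan₁'s mentor]₂* c-commands the anaphor but is outside its binding domain → cannot satisfy Principle A.
*Marcus₃* c-commands the anaphor but is outside its binding domain → cannot satisfy Principle A.
*Kenji₄* c-commands the anaphor within its binding domain → licit binder.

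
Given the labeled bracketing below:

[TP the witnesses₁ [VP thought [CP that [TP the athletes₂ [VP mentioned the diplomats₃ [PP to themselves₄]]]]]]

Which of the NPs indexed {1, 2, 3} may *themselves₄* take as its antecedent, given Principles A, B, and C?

*themselves* is an anaphor, so Principle A applies: it must be bound in its binding domain.
Binding domain of *themselves₄*: the embedded TP, whose subject is the athletes₂.
*the witnesses₁* c-commands the anaphor but is outside its binding domain → cannot satisfy Principle A.
*the athletes₂* c-commands the anaphor within its binding domain → licit binder.
*the diplomats₃* c-commands the anaphor within its binding domain → licit binder.

{2, 3}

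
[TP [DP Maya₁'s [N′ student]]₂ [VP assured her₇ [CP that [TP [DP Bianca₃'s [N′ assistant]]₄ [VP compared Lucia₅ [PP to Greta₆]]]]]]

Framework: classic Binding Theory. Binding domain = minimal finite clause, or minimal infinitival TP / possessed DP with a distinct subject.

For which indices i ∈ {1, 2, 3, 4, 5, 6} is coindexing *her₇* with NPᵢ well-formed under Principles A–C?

{1}

*her* is a pronoun, so Principle B applies: it must be free in its binding domain.
Binding domain of *her₇*: the matrix TP, whose subject is [Maya₁'s student]₂.
*Maya₁* and the pronoun do not c-command one another → neither Principle B nor Principle C is at stake; coindexation permitted.
*[Maya₁'s student]₂* c-commands the pronoun within its binding domain → coindexation would violate Principle B.
*Bianca₃*: the pronoun c-commands this R-expression → coindexation would violate Principle C on *Bianca₃*.
*[Bianca₃'s assistant]₄*: the pronoun c-commands this R-expression → coindexation would violate Principle C on *[Bianca₃'s assistant]₄*.
*Lucia₅*: the pronoun c-commands this R-expression → coindexation would violate Principle C on *Lucia₅*.
*Greta₆*: the pronoun c-commands this R-expression → coindexation would violate Principle C on *Greta₆*.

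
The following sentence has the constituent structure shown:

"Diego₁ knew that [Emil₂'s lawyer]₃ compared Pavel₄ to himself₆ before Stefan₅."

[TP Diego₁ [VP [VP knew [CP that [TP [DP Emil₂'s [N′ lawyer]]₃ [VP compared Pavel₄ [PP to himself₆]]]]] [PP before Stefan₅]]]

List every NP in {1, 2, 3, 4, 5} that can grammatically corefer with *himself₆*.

{3, 4}

*himself* is an anaphor, so Principle A applies: it must be bound in its binding domain.
Binding domain of *himself₆*: the embedded TP, whose subject is [Emil₂'s lawyer]₃.
*Diego₁* c-commands the anaphor but is outside its binding domain → cannot satisfy Principle A.
*Emil₂* does not c-command the anaphor → cannot bind it.
*[Emil₂'s lawyer]₃* c-commands the anaphor within its binding domain → licit binder.
*Pavel₄* c-commands the anaphor within its binding domain → licit binder.
*Stefan₅* does not c-command the anaphor → cannot bind it.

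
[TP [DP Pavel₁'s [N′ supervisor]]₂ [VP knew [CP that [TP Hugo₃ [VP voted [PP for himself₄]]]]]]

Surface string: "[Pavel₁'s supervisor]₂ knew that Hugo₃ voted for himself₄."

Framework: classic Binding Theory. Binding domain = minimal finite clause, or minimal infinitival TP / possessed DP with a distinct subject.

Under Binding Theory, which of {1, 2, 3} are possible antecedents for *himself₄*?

*himself* is an anaphor, so Principle A applies: it must be bound in its binding domain.
Binding domain of *himself₄*: the embedded TP, whose subject is Hugo₃.
*Pavel₁* does not c-command the anaphor → cannot bind it.
*[Pavel₁'s supervisor]₂* c-commands the anaphor but is outside its binding domain → cannot satisfy Principle A.
*Hugo₃* c-commands the anaphor within its binding domain → licit binder.

{3}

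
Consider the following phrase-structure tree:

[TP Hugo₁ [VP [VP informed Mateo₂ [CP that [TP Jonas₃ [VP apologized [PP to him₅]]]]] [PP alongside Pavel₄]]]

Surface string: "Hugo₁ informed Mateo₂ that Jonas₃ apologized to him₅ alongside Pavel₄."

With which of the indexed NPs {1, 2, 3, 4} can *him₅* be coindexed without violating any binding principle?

{1, 2, 4}

*him* is a pronoun, so Principle B applies: it must be free in its binding domain.
Binding domain of *him₅*: the embedded TP, whose subject is Jonas₃.
*Hugo₁* c-commands the pronoun but from outside its binding domain, and is not c-commanded by it → coindexation permitted.
*Mateo₂* c-commands the pronoun but from outside its binding domain, and is not c-commanded by it → coindexation permitted.
*Jonas₃* c-commands the pronoun within its binding domain → coindexation would violate Principle B.
*Pavel₄* and the pronoun do not c-command one another → neither Principle B nor Principle C is at stake; coindexation permitted.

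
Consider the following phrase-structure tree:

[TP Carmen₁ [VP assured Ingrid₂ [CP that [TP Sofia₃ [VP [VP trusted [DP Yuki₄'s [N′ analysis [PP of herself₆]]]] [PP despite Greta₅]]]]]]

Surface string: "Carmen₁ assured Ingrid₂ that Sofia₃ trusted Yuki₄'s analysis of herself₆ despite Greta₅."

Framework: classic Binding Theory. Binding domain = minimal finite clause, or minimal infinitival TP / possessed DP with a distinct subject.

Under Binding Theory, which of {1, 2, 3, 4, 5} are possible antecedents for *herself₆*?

*herself* is an anaphor, so Principle A applies: it must be bound in its binding domain.
Binding domain of *herself₆*: the possessed DP, whose subject is Yuki₄.
*Carmen₁* c-commands the anaphor but is outside its binding domain → cannot satisfy Principle A.
*Ingrid₂* c-commands the anaphor but is outside its binding domain → cannot satisfy Principle A.
*Sofia₃* c-commands the anaphor but is outside its binding domain → cannot satisfy Principle A.
*Yuki₄* c-commands the anaphor within its binding domain → licit binder.
*Greta₅* does not c-command the anaphor → cannot bind it.

{4}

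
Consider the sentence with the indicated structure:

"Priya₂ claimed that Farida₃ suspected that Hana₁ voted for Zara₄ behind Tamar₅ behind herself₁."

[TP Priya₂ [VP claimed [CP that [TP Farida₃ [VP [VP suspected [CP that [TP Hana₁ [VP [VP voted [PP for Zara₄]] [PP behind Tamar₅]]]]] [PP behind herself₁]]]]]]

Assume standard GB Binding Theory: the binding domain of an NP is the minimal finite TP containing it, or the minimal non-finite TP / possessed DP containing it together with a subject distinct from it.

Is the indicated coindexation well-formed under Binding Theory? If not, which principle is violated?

Principle A

The two coindexed NPs are *Hana₁* and *herself₁*.
*herself₁* is an anaphor. Principle A requires it to be bound within its binding domain — the embedded TP, whose subject is Farida₃.
Within that domain it is c-commanded by *Farida₃*, which does not share its index.
*Hana₁* does not c-command the anaphor at all.
The anaphor is unbound in its domain → Principle A violation.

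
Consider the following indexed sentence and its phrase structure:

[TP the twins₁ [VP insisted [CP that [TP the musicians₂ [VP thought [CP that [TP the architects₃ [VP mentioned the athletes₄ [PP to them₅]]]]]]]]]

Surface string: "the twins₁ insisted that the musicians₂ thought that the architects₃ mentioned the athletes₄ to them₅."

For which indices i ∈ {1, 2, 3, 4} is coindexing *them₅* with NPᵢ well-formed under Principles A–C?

{1, 2}

*them* is a pronoun, so Principle B applies: it must be free in its binding domain.
Binding domain of *them₅*: the embedded TP, whose subject is the architects₃.
*the twins₁* c-commands the pronoun but from outside its binding domain, and is not c-commanded by it → coindexation permitted.
*the musicians₂* c-commands the pronoun but from outside its binding domain, and is not c-commanded by it → coindexation permitted.
*the architects₃* c-commands the pronoun within its binding domain → coindexation would violate Principle B.
*the athletes₄* c-commands the pronoun within its binding domain → coindexation would violate Principle B.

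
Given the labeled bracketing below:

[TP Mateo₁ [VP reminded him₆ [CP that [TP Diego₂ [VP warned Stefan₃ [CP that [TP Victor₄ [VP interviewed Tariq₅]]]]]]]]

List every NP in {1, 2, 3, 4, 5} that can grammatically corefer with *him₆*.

*him* is a pronoun, so Principle B applies: it must be free in its binding domain.
Binding domain of *him₆*: the matrix TP, whose subject is Mateo₁.
*Mateo₁* c-commands the pronoun within its binding domain → coindexation would violate Principle B.
*Diego₂*: the pronoun c-commands this R-expression → coindexation would violate Principle C on *Diego₂*.
*Stefan₃*: the pronoun c-commands this R-expression → coindexation would violate Principle C on *Stefan₃*.
*Victor₄*: the pronoun c-commands this R-expression → coindexation would violate Principle C on *Victor₄*.
*Tariq₅*: the pronoun c-commands this R-expression → coindexation would violate Principle C on *Tariq₅*.

none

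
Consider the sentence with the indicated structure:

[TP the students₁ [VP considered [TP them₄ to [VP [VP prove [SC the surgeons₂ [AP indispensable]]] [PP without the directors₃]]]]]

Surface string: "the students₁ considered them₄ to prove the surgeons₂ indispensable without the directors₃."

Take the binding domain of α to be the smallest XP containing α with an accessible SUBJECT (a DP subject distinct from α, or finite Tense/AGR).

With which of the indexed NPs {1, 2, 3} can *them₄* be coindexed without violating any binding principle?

*them* is a pronoun, so Principle B applies: it must be free in its binding domain.
Binding domain of *them₄*: the matrix TP, whose subject is the students₁.
*the students₁* c-commands the pronoun within its binding domain → coindexation would violate Principle B.
*the surgeons₂*: the pronoun c-commands this R-expression → coindexation would violate Principle C on *the surgeons₂*.
*the directors₃*: the pronoun c-commands this R-expression → coindexation would violate Principle C on *the directors₃*.

none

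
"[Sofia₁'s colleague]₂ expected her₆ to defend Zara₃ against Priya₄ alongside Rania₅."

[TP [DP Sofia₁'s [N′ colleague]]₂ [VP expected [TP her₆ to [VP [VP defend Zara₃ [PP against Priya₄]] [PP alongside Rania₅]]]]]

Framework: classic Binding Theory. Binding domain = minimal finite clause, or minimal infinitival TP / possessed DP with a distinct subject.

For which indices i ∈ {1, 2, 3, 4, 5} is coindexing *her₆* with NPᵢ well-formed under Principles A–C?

{1}

*her* is a pronoun, so Principle B applies: it must be free in its binding domain.
Binding domain of *her₆*: the matrix TP, whose subject is [Sofia₁'s colleague]₂.
*Sofia₁* and the pronoun do not c-command one another → neither Principle B nor Principle C is at stake; coindexation permitted.
*[Sofia₁'s colleague]₂* c-commands the pronoun within its binding domain → coindexation would violate Principle B.
*Zara₃*: the pronoun c-commands this R-expression → coindexation would violate Principle C on *Zara₃*.
*Priya₄*: the pronoun c-commands this R-expression → coindexation would violate Principle C on *Priya₄*.
*Rania₅*: the pronoun c-commands this R-expression → coindexation would violate Principle C on *Rania₅*.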